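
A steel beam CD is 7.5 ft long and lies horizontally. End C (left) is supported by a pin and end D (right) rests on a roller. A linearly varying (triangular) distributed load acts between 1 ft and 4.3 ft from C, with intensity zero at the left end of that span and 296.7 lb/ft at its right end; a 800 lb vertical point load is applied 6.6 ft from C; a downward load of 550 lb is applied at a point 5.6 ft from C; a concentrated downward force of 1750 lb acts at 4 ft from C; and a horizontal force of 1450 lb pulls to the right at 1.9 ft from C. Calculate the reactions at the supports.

C_x = -1450 lb, C_y = 1333 lb, D_y = 2257 lb

Resultant of the triangular load: ½ × 296.7 × 3.3 = 489.555 lb, acting at 3.2 ft from C (one-third of the span from the peak).
Moments about C: D_y·7.5 − (½·296.7·3.3)·3.2 − 800·6.6 − 550·5.6 − 1750·4 = 0 → D_y = 16926.576/7.5 = 2256.88 ≈ 2257 lb.
ΣF_y = 0: C_y + 2256.88 − ½·296.7·3.3 − 800 − 550 − 1750 = 0 → C_y = 1333 lb.
ΣF_x = 0: C_x + 1450 = 0 → C_x = -1450 lb.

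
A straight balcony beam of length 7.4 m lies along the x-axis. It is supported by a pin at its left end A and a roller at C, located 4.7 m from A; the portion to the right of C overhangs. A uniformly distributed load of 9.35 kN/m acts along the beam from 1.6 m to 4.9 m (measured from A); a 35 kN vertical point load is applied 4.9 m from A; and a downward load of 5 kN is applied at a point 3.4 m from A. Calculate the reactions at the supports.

A_x = 0, A_y = 9.413 kN, C_y = 61.44 kN

Resultant of the distributed load: 9.35 × 3.3 = 30.855 kN at 3.25 m from A.
Moments about A: C_y·4.7 − (9.35·3.3)·3.25 − 35·4.9 − 5·3.4 = 0 → C_y = 288.77875/4.7 = 61.4423 ≈ 61.44 kN.
ΣF_y = 0: A_y + 61.4423 − 9.35·3.3 − 35 − 5 = 0 → A_y = 9.413 kN.
ΣF_x = 0: no horizontal applied forces, so A_x = 0.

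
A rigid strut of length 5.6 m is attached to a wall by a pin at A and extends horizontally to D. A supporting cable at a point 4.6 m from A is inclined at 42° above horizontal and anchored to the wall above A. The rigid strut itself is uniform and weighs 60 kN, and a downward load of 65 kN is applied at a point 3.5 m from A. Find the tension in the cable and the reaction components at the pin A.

T = 128.5 kN, A_x = 95.49 kN, A_y = 39.02 kN

ΣM about A: T·sin42°·4.6 − 60·2.8 − 65·3.5 = 0 → T = 395.5/(4.6·0.669131) = 128.492 ≈ 128.5 kN.
ΣF_x = 0: A_x − T·cos42° = 0 → A_x = 128.492 × 0.743145 = 95.49 kN.
ΣF_y = 0: A_y + T·sin42° − 60 − 65 = 0 → A_y = 125 − 128.492 × 0.669131 = 39.02 kN.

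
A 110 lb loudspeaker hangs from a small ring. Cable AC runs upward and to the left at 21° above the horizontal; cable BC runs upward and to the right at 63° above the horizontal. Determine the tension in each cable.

T_AC = 50.21 lb, T_BC = 103.3 lb

ΣF_x = 0: −T_AC·cos21° + T_BC·cos63° = 0 → T_BC = 2.05639·T_AC.
ΣF_y = 0: T_AC·sin21° + T_BC·sin63° = 110.
Substitute: T_AC·(0.358368 + 2.05639·0.891007) = 110 → T_AC = 50.214 ≈ 50.21 lb.
Then T_BC = 2.05639 × 50.214 = 103.3 lb.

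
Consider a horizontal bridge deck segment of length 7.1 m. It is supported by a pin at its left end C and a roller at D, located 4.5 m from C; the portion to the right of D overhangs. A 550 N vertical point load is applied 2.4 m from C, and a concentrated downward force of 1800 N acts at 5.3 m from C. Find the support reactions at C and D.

C_x = 0, C_y = -63.33 N, D_y = 2413 N

Moments about C: D_y·4.5 − 550·2.4 − 1800·5.3 = 0 → D_y = 10860/4.5 = 2413.33 ≈ 2413 N.
ΣF_y = 0: C_y + 2413.33 − 550 − 1800 = 0 → C_y = -63.33 N.
ΣF_x = 0: no horizontal applied forces, so C_x = 0.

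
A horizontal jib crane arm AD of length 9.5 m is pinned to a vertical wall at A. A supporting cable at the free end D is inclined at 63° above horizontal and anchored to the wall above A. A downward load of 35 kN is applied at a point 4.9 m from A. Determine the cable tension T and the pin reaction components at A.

ΣM about A: T·sin63°·9.5 − 35·4.9 = 0 → T = 171.5/(9.5·0.891007) = 20.2609 ≈ 20.26 kN.
ΣF_x = 0: A_x − T·cos63° = 0 → A_x = 20.2609 × 0.45399 = 9.198 kN.
ΣF_y = 0: A_y + T·sin63° − 35 = 0 → A_y = 35 − 20.2609 × 0.891007 = 16.95 kN.

T = 20.26 kN, A_x = 9.198 kN, A_y = 16.95 kN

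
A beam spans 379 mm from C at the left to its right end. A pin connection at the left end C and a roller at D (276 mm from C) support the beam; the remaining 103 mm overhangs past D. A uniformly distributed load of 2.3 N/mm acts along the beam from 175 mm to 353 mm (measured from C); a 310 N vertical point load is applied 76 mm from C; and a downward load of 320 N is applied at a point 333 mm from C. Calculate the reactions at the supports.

C_x = 0, C_y = 176.4 N, D_y = 863.0 N

Resultant of the distributed load: 2.3 × 178 = 409.4 N at 264 mm from C.
ΣM about C: D_y·276 − (2.3·178)·264 − 310·76 − 320·333 = 0 → D_y = 238201.6/276 = 863.049 ≈ 863.0 N.
ΣF_y = 0: C_y + 863.049 − 2.3·178 − 310 − 320 = 0 → C_y = 176.4 N.
ΣF_x = 0: no horizontal applied forces, so C_x = 0.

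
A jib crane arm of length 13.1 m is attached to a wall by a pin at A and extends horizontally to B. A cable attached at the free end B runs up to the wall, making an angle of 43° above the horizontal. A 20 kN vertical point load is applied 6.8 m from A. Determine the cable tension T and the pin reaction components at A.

ΣM about A: T·sin43°·13.1 − 20·6.8 = 0 → T = 136/(13.1·0.681998) = 15.2224 ≈ 15.22 kN.
ΣF_x = 0: A_x − T·cos43° = 0 → A_x = 15.2224 × 0.731354 = 11.13 kN.
ΣF_y = 0: A_y + T·sin43° − 20 = 0 → A_y = 20 − 15.2224 × 0.681998 = 9.618 kN.

T = 15.22 kN, A_x = 11.13 kN, A_y = 9.618 kN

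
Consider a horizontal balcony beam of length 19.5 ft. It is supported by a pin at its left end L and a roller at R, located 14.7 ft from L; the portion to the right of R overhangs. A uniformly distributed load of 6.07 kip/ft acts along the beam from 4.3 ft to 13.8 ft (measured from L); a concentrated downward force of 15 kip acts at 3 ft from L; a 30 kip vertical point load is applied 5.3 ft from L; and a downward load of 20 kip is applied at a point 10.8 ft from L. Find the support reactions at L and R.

Resultant of the distributed load: 6.07 × 9.5 = 57.665 kip at 9.05 ft from L.
Taking moments about L: R_y·14.7 − (6.07·9.5)·9.05 − 15·3 − 30·5.3 − 20·10.8 = 0 → R_y = 941.86825/14.7 = 64.0727 ≈ 64.07 kip.
ΣF_y = 0: L_y + 64.0727 − 6.07·9.5 − 15 − 30 − 20 = 0 → L_y = 58.59 kip.
ΣF_x = 0: no horizontal applied forces, so L_x = 0.

L_x = 0, L_y = 58.59 kip, R_y = 64.07 kip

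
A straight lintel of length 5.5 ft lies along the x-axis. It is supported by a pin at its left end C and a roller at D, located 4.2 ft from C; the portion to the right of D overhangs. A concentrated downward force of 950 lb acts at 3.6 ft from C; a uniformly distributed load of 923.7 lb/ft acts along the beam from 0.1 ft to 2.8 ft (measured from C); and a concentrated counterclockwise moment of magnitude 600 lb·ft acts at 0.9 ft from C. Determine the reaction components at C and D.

Resultant of the distributed load: 923.7 × 2.7 = 2493.99 lb at 1.45 ft from C.
ΣM about C: D_y·4.2 − 950·3.6 − (923.7·2.7)·1.45 + 600 = 0 → D_y = 6436.2855/4.2 = 1532.45 ≈ 1532 lb.
ΣF_y = 0: C_y + 1532.45 − 950 − 923.7·2.7 = 0 → C_y = 1912 lb.
ΣF_x = 0: no horizontal applied forces, so C_x = 0.

C_x = 0, C_y = 1912 lb, D_y = 1532 lb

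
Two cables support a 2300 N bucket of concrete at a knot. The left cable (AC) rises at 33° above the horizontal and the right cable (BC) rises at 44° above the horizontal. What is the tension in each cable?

T_AC = 1698 N, T_BC = 1980 N

ΣF_x = 0: −T_AC·cos33° + T_BC·cos44° = 0 → T_BC = 1.16589·T_AC.
ΣF_y = 0: T_AC·sin33° + T_BC·sin44° = 2300.
Substitute: T_AC·(0.544639 + 1.16589·0.694658) = 2300 → T_AC = 1698 N.
Then T_BC = 1.16589 × 1698 = 1980 N.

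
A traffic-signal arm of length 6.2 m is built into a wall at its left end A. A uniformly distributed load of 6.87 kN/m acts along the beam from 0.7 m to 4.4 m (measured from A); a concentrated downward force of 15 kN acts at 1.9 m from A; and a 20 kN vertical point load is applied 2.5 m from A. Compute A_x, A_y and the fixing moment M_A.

A_x = 0, A_y = 60.42 kN, M_A = 143.3 kN·m

Resultant of the distributed load: 6.87 × 3.7 = 25.419 kN at 2.55 m from A.
ΣF_x = 0: A_x = 0.
ΣF_y = 0: A_y − 6.87·3.7 − 15 − 20 = 0 → A_y = 60.42 kN.
ΣM about A: M_A − (6.87·3.7)·2.55 − 15·1.9 − 20·2.5 = 0 → M_A = 143.3 kN·m.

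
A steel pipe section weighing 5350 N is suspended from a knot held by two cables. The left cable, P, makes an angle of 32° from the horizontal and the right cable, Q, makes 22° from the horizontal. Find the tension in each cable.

ΣF_x = 0: −T_P·cos32° + T_Q·cos22° = 0 → T_Q = 0.914649·T_P.
ΣF_y = 0: T_P·sin32° + T_Q·sin22° = 5350.
Substitute: T_P·(0.529919 + 0.914649·0.374607) = 5350 → T_P = 6131.43 ≈ 6131 N.
Then T_Q = 0.914649 × 6131.43 = 5608 N.

T_P = 6131 N, T_Q = 5608 N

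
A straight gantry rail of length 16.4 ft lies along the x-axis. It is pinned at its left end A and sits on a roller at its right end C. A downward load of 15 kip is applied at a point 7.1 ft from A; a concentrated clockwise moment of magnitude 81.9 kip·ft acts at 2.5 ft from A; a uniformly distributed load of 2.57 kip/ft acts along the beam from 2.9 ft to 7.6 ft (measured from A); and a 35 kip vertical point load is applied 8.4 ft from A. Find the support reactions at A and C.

A_x = 0, A_y = 28.80 kip, C_y = 33.28 kip

Resultant of the distributed load: 2.57 × 4.7 = 12.079 kip at 5.25 ft from A.
ΣM about A: C_y·16.4 − 15·7.1 − 81.9 − (2.57·4.7)·5.25 − 35·8.4 = 0 → C_y = 545.81475/16.4 = 33.2814 ≈ 33.28 kip.
ΣF_y = 0: A_y + 33.2814 − 15 − 2.57·4.7 − 35 = 0 → A_y = 28.80 kip.
ΣF_x = 0: no horizontal applied forces, so A_x = 0.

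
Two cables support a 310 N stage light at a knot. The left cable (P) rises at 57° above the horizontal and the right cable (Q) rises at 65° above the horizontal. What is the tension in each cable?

ΣF_x = 0: −T_P·cos57° + T_Q·cos65° = 0 → T_Q = 1.28873·T_P.
ΣF_y = 0: T_P·sin57° + T_Q·sin65° = 310.
Substitute: T_P·(0.838671 + 1.28873·0.906308) = 310 → T_P = 154.486 ≈ 154.5 N.
Then T_Q = 1.28873 × 154.486 = 199.1 N.

T_P = 154.5 N, T_Q = 199.1 N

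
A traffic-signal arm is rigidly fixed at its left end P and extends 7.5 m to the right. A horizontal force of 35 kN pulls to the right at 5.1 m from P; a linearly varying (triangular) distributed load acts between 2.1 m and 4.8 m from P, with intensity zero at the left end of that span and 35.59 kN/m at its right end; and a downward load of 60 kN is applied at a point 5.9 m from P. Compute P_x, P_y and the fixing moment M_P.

P_x = -35.00 kN, P_y = 108.0 kN, M_P = 541.4 kN·m

Resultant of the triangular load: ½ × 35.59 × 2.7 = 48.0465 kN, acting at 3.9 m from P (one-third of the span from the peak).
ΣF_x = 0: P_x + 35 = 0 → P_x = -35.00 kN.
ΣF_y = 0: P_y − ½·35.59·2.7 − 60 = 0 → P_y = 108.0 kN.
ΣM about P: M_P − (½·35.59·2.7)·3.9 − 60·5.9 = 0 → M_P = 541.4 kN·m.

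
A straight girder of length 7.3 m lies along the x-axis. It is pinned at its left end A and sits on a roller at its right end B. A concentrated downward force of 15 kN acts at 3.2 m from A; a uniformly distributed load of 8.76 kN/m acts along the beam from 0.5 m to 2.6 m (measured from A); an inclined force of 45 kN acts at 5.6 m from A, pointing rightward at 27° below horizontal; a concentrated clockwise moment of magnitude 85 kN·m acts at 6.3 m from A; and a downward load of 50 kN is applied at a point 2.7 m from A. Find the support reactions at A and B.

A_x = -40.10 kN, A_y = 47.54 kN, B_y = 56.29 kN

Resultant of the distributed load: 8.76 × 2.1 = 18.396 kN at 1.55 m from A.
ΣM about A: B_y·7.3 − 15·3.2 − (8.76·2.1)·1.55 − 45·sin27°·5.6 − 85 − 50·2.7 = 0 → B_y = 410.919/7.3 = 56.2903 ≈ 56.29 kN.
ΣF_y = 0: A_y + 56.2903 − 15 − 8.76·2.1 − 45·sin27° − 50 = 0 → A_y = 47.54 kN.
ΣF_x = 0: A_x + 45·cos27° = 0 → A_x = -40.10 kN.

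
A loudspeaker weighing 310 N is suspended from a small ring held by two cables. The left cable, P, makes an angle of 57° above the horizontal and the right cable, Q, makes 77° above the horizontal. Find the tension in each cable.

ΣF_x = 0: −T_P·cos57° + T_Q·cos77° = 0 → T_Q = 2.42114·T_P.
ΣF_y = 0: T_P·sin57° + T_Q·sin77° = 310.
Substitute: T_P·(0.838671 + 2.42114·0.97437) = 310 → T_P = 96.9429 ≈ 96.94 N.
Then T_Q = 2.42114 × 96.9429 = 234.7 N.

T_P = 96.94 N, T_Q = 234.7 N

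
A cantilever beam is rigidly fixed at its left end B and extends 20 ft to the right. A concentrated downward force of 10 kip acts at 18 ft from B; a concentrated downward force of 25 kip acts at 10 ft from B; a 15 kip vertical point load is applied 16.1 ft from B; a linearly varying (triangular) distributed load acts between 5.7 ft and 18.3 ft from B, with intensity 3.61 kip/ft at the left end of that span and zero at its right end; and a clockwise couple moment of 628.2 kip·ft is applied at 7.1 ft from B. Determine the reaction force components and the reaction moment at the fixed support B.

B_x = 0, B_y = 72.74 kip, M_B = 1525 kip·ft

Resultant of the triangular load: ½ × 3.61 × 12.6 = 22.743 kip, acting at 9.9 ft from B (one-third of the span from the peak).
ΣF_x = 0: B_x = 0.
ΣF_y = 0: B_y − 10 − 25 − 15 − ½·3.61·12.6 = 0 → B_y = 72.74 kip.
ΣM about B: M_B − 10·18 − 25·10 − 15·16.1 − (½·3.61·12.6)·9.9 − 628.2 = 0 → M_B = 1525 kip·ft.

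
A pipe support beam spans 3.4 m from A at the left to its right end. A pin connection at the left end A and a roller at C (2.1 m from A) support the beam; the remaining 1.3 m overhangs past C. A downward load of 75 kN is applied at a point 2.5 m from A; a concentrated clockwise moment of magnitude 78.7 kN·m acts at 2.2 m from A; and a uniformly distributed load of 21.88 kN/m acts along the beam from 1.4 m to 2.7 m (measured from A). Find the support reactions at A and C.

Resultant of the distributed load: 21.88 × 1.3 = 28.444 kN at 2.05 m from A.
ΣM about A: C_y·2.1 − 75·2.5 − 78.7 − (21.88·1.3)·2.05 = 0 → C_y = 324.5102/2.1 = 154.529 ≈ 154.5 kN.
ΣF_y = 0: A_y + 154.529 − 75 − 21.88·1.3 = 0 → A_y = -51.08 kN.
ΣF_x = 0: no horizontal applied forces, so A_x = 0.

A_x = 0, A_y = -51.08 kN, C_y = 154.5 kN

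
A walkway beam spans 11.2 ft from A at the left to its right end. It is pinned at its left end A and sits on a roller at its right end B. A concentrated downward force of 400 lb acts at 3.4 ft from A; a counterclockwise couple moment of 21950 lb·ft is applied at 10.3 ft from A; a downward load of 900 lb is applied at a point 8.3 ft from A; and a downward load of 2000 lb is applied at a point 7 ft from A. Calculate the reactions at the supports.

A_x = 0, A_y = 3221 lb, B_y = 78.57 lb

Taking moments about A: B_y·11.2 − 400·3.4 + 21950 − 900·8.3 − 2000·7 = 0 → B_y = 880/11.2 = 78.5714 ≈ 78.57 lb.
ΣF_y = 0: A_y + 78.5714 − 400 − 900 − 2000 = 0 → A_y = 3221 lb.
ΣF_x = 0: no horizontal applied forces, so A_x = 0.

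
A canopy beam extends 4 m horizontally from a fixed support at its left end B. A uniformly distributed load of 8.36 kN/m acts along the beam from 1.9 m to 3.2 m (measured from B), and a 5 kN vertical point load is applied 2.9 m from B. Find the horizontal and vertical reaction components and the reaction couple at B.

Resultant of the distributed load: 8.36 × 1.3 = 10.868 kN at 2.55 m from B.
ΣF_x = 0: B_x = 0.
ΣF_y = 0: B_y − 8.36·1.3 − 5 = 0 → B_y = 15.87 kN.
ΣM about B: M_B − (8.36·1.3)·2.55 − 5·2.9 = 0 → M_B = 42.21 kN·m.

B_x = 0, B_y = 15.87 kN, M_B = 42.21 kN·m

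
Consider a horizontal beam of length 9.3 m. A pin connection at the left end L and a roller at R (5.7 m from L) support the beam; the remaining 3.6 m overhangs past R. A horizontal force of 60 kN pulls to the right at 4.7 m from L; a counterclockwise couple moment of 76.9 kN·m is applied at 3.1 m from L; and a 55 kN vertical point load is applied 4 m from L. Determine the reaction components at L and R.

L_x = -60.00 kN, L_y = 29.89 kN, R_y = 25.11 kN

ΣM about L: R_y·5.7 + 76.9 − 55·4 = 0 → R_y = 143.1/5.7 = 25.1053 ≈ 25.11 kN.
ΣF_y = 0: L_y + 25.1053 − 55 = 0 → L_y = 29.89 kN.
ΣF_x = 0: L_x + 60 = 0 → L_x = -60.00 kN.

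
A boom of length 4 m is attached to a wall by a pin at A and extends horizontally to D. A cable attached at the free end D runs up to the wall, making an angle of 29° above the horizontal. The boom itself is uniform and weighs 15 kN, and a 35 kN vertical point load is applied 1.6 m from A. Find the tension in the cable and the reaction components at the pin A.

T = 44.35 kN, A_x = 38.79 kN, A_y = 28.50 kN

ΣM about A: T·sin29°·4 − 15·2 − 35·1.6 = 0 → T = 86/(4·0.48481) = 44.3473 ≈ 44.35 kN.
ΣF_x = 0: A_x − T·cos29° = 0 → A_x = 44.3473 × 0.87462 = 38.79 kN.
ΣF_y = 0: A_y + T·sin29° − 15 − 35 = 0 → A_y = 50 − 44.3473 × 0.48481 = 28.50 kN.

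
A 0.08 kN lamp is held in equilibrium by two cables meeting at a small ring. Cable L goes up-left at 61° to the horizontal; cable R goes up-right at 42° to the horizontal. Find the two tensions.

ΣF_x = 0: −T_L·cos61° + T_R·cos42° = 0 → T_R = 0.652376·T_L.
ΣF_y = 0: T_L·sin61° + T_R·sin42° = 0.08.
Substitute: T_L·(0.87462 + 0.652376·0.669131) = 0.08 → T_L = 0.0610154 ≈ 0.06102 kN.
Then T_R = 0.652376 × 0.0610154 = 0.03980 kN.

T_L = 0.06102 kN, T_R = 0.03980 kN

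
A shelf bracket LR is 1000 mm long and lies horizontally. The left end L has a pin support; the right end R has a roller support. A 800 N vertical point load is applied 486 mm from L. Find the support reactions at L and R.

L_x = 0, L_y = 411.2 N, R_y = 388.8 N

ΣM about L: R_y·1000 − 800·486 = 0 → R_y = 388800/1000 = 388.8 N.
ΣF_y = 0: L_y + 388.8 − 800 = 0 → L_y = 411.2 N.
ΣF_x = 0: no horizontal applied forces, so L_x = 0.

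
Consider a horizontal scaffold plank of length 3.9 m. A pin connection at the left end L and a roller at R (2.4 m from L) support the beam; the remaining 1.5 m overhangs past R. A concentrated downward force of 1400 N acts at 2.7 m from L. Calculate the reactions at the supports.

L_x = 0, L_y = -175.0 N, R_y = 1575 N

Taking moments about L: R_y·2.4 − 1400·2.7 = 0 → R_y = 3780/2.4 = 1575 N.
ΣF_y = 0: L_y + 1575 − 1400 = 0 → L_y = -175.0 N.
ΣF_x = 0: no horizontal applied forces, so L_x = 0.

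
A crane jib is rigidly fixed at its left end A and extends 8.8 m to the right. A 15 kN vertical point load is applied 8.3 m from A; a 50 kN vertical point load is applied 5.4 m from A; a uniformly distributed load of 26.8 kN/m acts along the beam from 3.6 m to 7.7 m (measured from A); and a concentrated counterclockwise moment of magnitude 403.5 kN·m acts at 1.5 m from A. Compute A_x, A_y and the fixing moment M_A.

Resultant of the distributed load: 26.8 × 4.1 = 109.88 kN at 5.65 m from A.
ΣF_x = 0: A_x = 0.
ΣF_y = 0: A_y − 15 − 50 − 26.8·4.1 = 0 → A_y = 174.9 kN.
ΣM about A: M_A − 15·8.3 − 50·5.4 − (26.8·4.1)·5.65 + 403.5 = 0 → M_A = 611.8 kN·m.

A_x = 0, A_y = 174.9 kN, M_A = 611.8 kN·m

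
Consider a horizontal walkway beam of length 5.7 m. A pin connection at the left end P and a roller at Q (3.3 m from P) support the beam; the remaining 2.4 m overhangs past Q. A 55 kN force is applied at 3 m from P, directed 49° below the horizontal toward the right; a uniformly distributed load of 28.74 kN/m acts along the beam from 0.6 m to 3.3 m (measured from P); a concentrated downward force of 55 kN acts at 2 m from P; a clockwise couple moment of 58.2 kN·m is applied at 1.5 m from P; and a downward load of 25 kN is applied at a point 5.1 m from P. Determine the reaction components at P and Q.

P_x = -36.08 kN, P_y = 25.91 kN, Q_y = 173.2 kN

Resultant of the distributed load: 28.74 × 2.7 = 77.598 kN at 1.95 m from P.
ΣM about P: Q_y·3.3 − 55·sin49°·3 − (28.74·2.7)·1.95 − 55·2 − 58.2 − 25·5.1 = 0 → Q_y = 571.543/3.3 = 173.195 ≈ 173.2 kN.
ΣF_y = 0: P_y + 173.195 − 55·sin49° − 28.74·2.7 − 55 − 25 = 0 → P_y = 25.91 kN.
ΣF_x = 0: P_x + 55·cos49° = 0 → P_x = -36.08 kN.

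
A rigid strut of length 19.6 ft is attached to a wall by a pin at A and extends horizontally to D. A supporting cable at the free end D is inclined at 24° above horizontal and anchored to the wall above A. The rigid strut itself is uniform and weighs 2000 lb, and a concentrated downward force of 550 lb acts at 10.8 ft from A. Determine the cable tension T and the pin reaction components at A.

T = 3204 lb, A_x = 2927 lb, A_y = 1247 lb

ΣM about A: T·sin24°·19.6 − 2000·9.8 − 550·10.8 = 0 → T = 25540/(19.6·0.406737) = 3203.69 ≈ 3204 lb.
ΣF_x = 0: A_x − T·cos24° = 0 → A_x = 3203.69 × 0.913545 = 2927 lb.
ΣF_y = 0: A_y + T·sin24° − 2000 − 550 = 0 → A_y = 2550 − 3203.69 × 0.406737 = 1247 lb.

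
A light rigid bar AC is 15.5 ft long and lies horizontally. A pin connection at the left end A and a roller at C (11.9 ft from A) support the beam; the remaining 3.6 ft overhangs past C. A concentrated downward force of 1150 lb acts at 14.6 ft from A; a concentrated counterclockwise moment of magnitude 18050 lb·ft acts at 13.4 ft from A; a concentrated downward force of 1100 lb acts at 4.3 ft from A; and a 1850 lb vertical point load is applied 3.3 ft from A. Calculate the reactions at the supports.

A_x = 0, A_y = 3295 lb, C_y = 804.6 lb

ΣM about A: C_y·11.9 − 1150·14.6 + 18050 − 1100·4.3 − 1850·3.3 = 0 → C_y = 9575/11.9 = 804.622 ≈ 804.6 lb.
ΣF_y = 0: A_y + 804.622 − 1150 − 1100 − 1850 = 0 → A_y = 3295 lb.
ΣF_x = 0: no horizontal applied forces, so A_x = 0.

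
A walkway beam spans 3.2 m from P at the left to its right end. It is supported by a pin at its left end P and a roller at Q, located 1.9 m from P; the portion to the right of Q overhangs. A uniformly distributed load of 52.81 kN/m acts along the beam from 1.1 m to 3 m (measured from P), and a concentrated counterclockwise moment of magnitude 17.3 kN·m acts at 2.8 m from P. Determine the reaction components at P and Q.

P_x = 0, P_y = 1.184 kN, Q_y = 99.16 kN

Resultant of the distributed load: 52.81 × 1.9 = 100.339 kN at 2.05 m from P.
Taking moments about P: Q_y·1.9 − (52.81·1.9)·2.05 + 17.3 = 0 → Q_y = 188.39495/1.9 = 99.1552 ≈ 99.16 kN.
ΣF_y = 0: P_y + 99.1552 − 52.81·1.9 = 0 → P_y = 1.184 kN.
ΣF_x = 0: no horizontal applied forces, so P_x = 0.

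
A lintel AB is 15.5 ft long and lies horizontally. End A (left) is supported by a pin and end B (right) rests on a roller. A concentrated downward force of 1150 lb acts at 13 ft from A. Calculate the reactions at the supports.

Taking moments about A: B_y·15.5 − 1150·13 = 0 → B_y = 14950/15.5 = 964.516 ≈ 964.5 lb.
ΣF_y = 0: A_y + 964.516 − 1150 = 0 → A_y = 185.5 lb.
ΣF_x = 0: no horizontal applied forces, so A_x = 0.

A_x = 0, A_y = 185.5 lb, B_y = 964.5 lb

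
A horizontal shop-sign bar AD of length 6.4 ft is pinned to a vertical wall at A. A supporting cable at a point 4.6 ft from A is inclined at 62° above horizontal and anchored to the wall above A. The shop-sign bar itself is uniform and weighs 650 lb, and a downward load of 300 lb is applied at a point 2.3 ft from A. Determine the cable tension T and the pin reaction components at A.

T = 682.0 lb, A_x = 320.2 lb, A_y = 347.8 lb

ΣM about A: T·sin62°·4.6 − 650·3.2 − 300·2.3 = 0 → T = 2770/(4.6·0.882948) = 682.004 ≈ 682.0 lb.
ΣF_x = 0: A_x − T·cos62° = 0 → A_x = 682.004 × 0.469472 = 320.2 lb.
ΣF_y = 0: A_y + T·sin62° − 650 − 300 = 0 → A_y = 950 − 682.004 × 0.882948 = 347.8 lb.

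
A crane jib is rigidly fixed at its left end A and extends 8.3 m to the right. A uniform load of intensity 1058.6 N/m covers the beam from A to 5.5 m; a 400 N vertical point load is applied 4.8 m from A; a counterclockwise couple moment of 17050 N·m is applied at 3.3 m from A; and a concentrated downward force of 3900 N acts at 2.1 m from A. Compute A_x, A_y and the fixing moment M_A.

Resultant of the distributed load: 1058.6 × 5.5 = 5822.3 N at 2.75 m from A.
ΣF_x = 0: A_x = 0.
ΣF_y = 0: A_y − 1058.6·5.5 − 400 − 3900 = 0 → A_y = 10120 N.
ΣM about A: M_A − (1058.6·5.5)·2.75 − 400·4.8 + 17050 − 3900·2.1 = 0 → M_A = 9071 N·m.

A_x = 0, A_y = 10120 N, M_A = 9071 N·m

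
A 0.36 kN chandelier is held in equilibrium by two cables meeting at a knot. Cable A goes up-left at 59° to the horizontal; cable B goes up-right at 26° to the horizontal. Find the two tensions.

T_A = 0.3248 kN, T_B = 0.1861 kN

ΣF_x = 0: −T_A·cos59° + T_B·cos26° = 0 → T_B = 0.573032·T_A.
ΣF_y = 0: T_A·sin59° + T_B·sin26° = 0.36.
Substitute: T_A·(0.857167 + 0.573032·0.438371) = 0.36 → T_A = 0.324802 ≈ 0.3248 kN.
Then T_B = 0.573032 × 0.324802 = 0.1861 kN.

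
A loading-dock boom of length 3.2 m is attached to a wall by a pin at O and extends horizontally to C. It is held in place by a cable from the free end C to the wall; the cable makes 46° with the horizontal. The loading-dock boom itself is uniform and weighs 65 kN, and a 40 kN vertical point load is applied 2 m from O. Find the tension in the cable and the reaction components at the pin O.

T = 79.93 kN, O_x = 55.53 kN, O_y = 47.50 kN

ΣM about O: T·sin46°·3.2 − 65·1.6 − 40·2 = 0 → T = 184/(3.2·0.71934) = 79.9344 ≈ 79.93 kN.
ΣF_x = 0: O_x − T·cos46° = 0 → O_x = 79.9344 × 0.694658 = 55.53 kN.
ΣF_y = 0: O_y + T·sin46° − 65 − 40 = 0 → O_y = 105 − 79.9344 × 0.71934 = 47.50 kN.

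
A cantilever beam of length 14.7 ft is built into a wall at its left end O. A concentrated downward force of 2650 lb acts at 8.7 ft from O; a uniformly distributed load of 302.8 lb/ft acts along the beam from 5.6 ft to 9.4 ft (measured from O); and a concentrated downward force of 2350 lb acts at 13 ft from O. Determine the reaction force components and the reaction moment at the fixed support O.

O_x = 0, O_y = 6151 lb, M_O = 62230 lb·ft

Resultant of the distributed load: 302.8 × 3.8 = 1150.64 lb at 7.5 ft from O.
ΣF_x = 0: O_x = 0.
ΣF_y = 0: O_y − 2650 − 302.8·3.8 − 2350 = 0 → O_y = 6151 lb.
ΣM about O: M_O − 2650·8.7 − (302.8·3.8)·7.5 − 2350·13 = 0 → M_O = 62230 lb·ft.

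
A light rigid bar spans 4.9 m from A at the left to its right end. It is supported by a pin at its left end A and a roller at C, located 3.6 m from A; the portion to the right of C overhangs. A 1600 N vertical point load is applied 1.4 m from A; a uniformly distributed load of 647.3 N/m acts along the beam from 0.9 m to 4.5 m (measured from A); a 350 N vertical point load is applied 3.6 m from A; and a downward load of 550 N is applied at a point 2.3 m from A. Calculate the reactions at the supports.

A_x = 0, A_y = 1759 N, C_y = 3071 N

Resultant of the distributed load: 647.3 × 3.6 = 2330.28 N at 2.7 m from A.
Taking moments about A: C_y·3.6 − 1600·1.4 − (647.3·3.6)·2.7 − 350·3.6 − 550·2.3 = 0 → C_y = 11056.756/3.6 = 3071.32 ≈ 3071 N.
ΣF_y = 0: A_y + 3071.32 − 1600 − 647.3·3.6 − 350 − 550 = 0 → A_y = 1759 N.
ΣF_x = 0: no horizontal applied forces, so A_x = 0.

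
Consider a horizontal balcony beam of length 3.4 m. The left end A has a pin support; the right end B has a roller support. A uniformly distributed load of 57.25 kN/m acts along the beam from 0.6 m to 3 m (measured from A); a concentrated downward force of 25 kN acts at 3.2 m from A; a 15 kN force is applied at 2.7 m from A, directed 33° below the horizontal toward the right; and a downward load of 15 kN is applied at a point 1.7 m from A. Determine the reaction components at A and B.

A_x = -12.58 kN, A_y = 75.31 kN, B_y = 110.3 kN

Resultant of the distributed load: 57.25 × 2.4 = 137.4 kN at 1.8 m from A.
ΣM about A: B_y·3.4 − (57.25·2.4)·1.8 − 25·3.2 − 15·sin33°·2.7 − 15·1.7 = 0 → B_y = 374.878/3.4 = 110.258 ≈ 110.3 kN.
ΣF_y = 0: A_y + 110.258 − 57.25·2.4 − 25 − 15·sin33° − 15 = 0 → A_y = 75.31 kN.
ΣF_x = 0: A_x + 15·cos33° = 0 → A_x = -12.58 kN.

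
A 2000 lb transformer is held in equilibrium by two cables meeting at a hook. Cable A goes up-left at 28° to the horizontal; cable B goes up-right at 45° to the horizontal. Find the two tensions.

ΣF_x = 0: −T_A·cos28° + T_B·cos45° = 0 → T_B = 1.24868·T_A.
ΣF_y = 0: T_A·sin28° + T_B·sin45° = 2000.
Substitute: T_A·(0.469472 + 1.24868·0.707107) = 2000 → T_A = 1478.83 ≈ 1479 lb.
Then T_B = 1.24868 × 1478.83 = 1847 lb.

T_A = 1479 lb, T_B = 1847 lb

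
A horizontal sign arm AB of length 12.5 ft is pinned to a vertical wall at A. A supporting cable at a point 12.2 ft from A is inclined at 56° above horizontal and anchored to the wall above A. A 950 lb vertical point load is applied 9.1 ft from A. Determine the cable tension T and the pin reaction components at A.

T = 854.7 lb, A_x = 478.0 lb, A_y = 241.4 lb

ΣM about A: T·sin56°·12.2 − 950·9.1 = 0 → T = 8645/(12.2·0.829038) = 854.734 ≈ 854.7 lb.
ΣF_x = 0: A_x − T·cos56° = 0 → A_x = 854.734 × 0.559193 = 478.0 lb.
ΣF_y = 0: A_y + T·sin56° − 950 = 0 → A_y = 950 − 854.734 × 0.829038 = 241.4 lb.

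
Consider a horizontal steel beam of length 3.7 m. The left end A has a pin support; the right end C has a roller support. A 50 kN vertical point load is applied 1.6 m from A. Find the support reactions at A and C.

ΣM about A: C_y·3.7 − 50·1.6 = 0 → C_y = 80/3.7 = 21.6216 ≈ 21.62 kN.
ΣF_y = 0: A_y + 21.6216 − 50 = 0 → A_y = 28.38 kN.
ΣF_x = 0: no horizontal applied forces, so A_x = 0.

A_x = 0, A_y = 28.38 kN, C_y = 21.62 kN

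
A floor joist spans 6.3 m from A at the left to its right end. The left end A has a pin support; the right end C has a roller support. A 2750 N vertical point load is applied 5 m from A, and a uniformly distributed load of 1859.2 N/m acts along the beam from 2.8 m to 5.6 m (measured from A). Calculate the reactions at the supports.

Resultant of the distributed load: 1859.2 × 2.8 = 5205.76 N at 4.2 m from A.
ΣM about A: C_y·6.3 − 2750·5 − (1859.2·2.8)·4.2 = 0 → C_y = 35614.192/6.3 = 5653.05 ≈ 5653 N.
ΣF_y = 0: A_y + 5653.05 − 2750 − 1859.2·2.8 = 0 → A_y = 2303 N.
ΣF_x = 0: no horizontal applied forces, so A_x = 0.

A_x = 0, A_y = 2303 N, C_y = 5653 N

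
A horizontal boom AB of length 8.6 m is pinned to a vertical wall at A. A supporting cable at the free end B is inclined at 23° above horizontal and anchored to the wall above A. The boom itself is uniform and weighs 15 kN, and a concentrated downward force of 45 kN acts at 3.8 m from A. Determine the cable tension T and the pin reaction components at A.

T = 70.08 kN, A_x = 64.51 kN, A_y = 32.62 kN

ΣM about A: T·sin23°·8.6 − 15·4.3 − 45·3.8 = 0 → T = 235.5/(8.6·0.390731) = 70.0833 ≈ 70.08 kN.
ΣF_x = 0: A_x − T·cos23° = 0 → A_x = 70.0833 × 0.920505 = 64.51 kN.
ΣF_y = 0: A_y + T·sin23° − 15 − 45 = 0 → A_y = 60 − 70.0833 × 0.390731 = 32.62 kN.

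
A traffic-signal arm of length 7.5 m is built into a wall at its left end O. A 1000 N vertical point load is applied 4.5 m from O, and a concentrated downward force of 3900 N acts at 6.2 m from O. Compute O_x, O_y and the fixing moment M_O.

O_x = 0, O_y = 4900 N, M_O = 28680 N·m

ΣF_x = 0: O_x = 0.
ΣF_y = 0: O_y − 1000 − 3900 = 0 → O_y = 4900 N.
ΣM about O: M_O − 1000·4.5 − 3900·6.2 = 0 → M_O = 28680 N·m.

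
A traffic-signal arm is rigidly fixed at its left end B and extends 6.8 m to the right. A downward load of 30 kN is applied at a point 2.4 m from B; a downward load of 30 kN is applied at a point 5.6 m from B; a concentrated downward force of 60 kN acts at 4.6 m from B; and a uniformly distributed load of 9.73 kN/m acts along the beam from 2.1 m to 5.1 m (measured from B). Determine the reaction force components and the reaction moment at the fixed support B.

B_x = 0, B_y = 149.2 kN, M_B = 621.1 kN·m

Resultant of the distributed load: 9.73 × 3 = 29.19 kN at 3.6 m from B.
ΣF_x = 0: B_x = 0.
ΣF_y = 0: B_y − 30 − 30 − 60 − 9.73·3 = 0 → B_y = 149.2 kN.
ΣM about B: M_B − 30·2.4 − 30·5.6 − 60·4.6 − (9.73·3)·3.6 = 0 → M_B = 621.1 kN·m.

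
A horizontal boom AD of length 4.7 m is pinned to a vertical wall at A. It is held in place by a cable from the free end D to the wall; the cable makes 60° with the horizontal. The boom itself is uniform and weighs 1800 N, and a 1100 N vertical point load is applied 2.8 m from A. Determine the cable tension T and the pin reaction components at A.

T = 1796 N, A_x = 898.0 N, A_y = 1345 N

ΣM about A: T·sin60°·4.7 − 1800·2.35 − 1100·2.8 = 0 → T = 7310/(4.7·0.866025) = 1795.93 ≈ 1796 N.
ΣF_x = 0: A_x − T·cos60° = 0 → A_x = 1795.93 × 0.5 = 898.0 N.
ΣF_y = 0: A_y + T·sin60° − 1800 − 1100 = 0 → A_y = 2900 − 1795.93 × 0.866025 = 1345 N.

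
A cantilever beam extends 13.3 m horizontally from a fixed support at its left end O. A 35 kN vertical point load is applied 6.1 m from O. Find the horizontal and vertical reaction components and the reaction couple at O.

ΣF_x = 0: O_x = 0.
ΣF_y = 0: O_y − 35 = 0 → O_y = 35.00 kN.
ΣM about O: M_O − 35·6.1 = 0 → M_O = 213.5 kN·m.

O_x = 0, O_y = 35.00 kN, M_O = 213.5 kN·m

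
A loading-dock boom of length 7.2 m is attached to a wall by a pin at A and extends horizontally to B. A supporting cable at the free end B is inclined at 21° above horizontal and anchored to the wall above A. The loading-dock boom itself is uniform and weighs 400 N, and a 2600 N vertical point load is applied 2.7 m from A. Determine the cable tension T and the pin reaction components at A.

T = 3279 N, A_x = 3061 N, A_y = 1825 N

ΣM about A: T·sin21°·7.2 − 400·3.6 − 2600·2.7 = 0 → T = 8460/(7.2·0.358368) = 3278.75 ≈ 3279 N.
ΣF_x = 0: A_x − T·cos21° = 0 → A_x = 3278.75 × 0.93358 = 3061 N.
ΣF_y = 0: A_y + T·sin21° − 400 − 2600 = 0 → A_y = 3000 − 3278.75 × 0.358368 = 1825 N.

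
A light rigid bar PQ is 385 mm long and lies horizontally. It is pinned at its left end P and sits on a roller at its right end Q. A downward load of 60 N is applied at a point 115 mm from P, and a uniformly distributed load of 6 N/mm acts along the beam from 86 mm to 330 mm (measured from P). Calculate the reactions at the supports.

P_x = 0, P_y = 715.1 N, Q_y = 808.9 N

Resultant of the distributed load: 6 × 244 = 1464 N at 208 mm from P.
ΣM about P: Q_y·385 − 60·115 − (6·244)·208 = 0 → Q_y = 311412/385 = 808.862 ≈ 808.9 N.
ΣF_y = 0: P_y + 808.862 − 60 − 6·244 = 0 → P_y = 715.1 N.
ΣF_x = 0: no horizontal applied forces, so P_x = 0.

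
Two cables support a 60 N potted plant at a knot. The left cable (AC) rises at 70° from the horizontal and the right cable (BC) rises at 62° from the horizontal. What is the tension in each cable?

T_AC = 37.90 N, T_BC = 27.61 N

ΣF_x = 0: −T_AC·cos70° + T_BC·cos62° = 0 → T_BC = 0.728522·T_AC.
ΣF_y = 0: T_AC·sin70° + T_BC·sin62° = 60.
Substitute: T_AC·(0.939693 + 0.728522·0.882948) = 60 → T_AC = 37.9042 ≈ 37.90 N.
Then T_BC = 0.728522 × 37.9042 = 27.61 N.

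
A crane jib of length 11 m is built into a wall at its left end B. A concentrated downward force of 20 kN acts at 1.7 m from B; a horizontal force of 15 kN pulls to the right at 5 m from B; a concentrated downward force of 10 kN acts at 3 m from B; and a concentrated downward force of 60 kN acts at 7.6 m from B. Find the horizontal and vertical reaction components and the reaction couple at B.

B_x = -15.00 kN, B_y = 90.00 kN, M_B = 520.0 kN·m

ΣF_x = 0: B_x + 15 = 0 → B_x = -15.00 kN.
ΣF_y = 0: B_y − 20 − 10 − 60 = 0 → B_y = 90.00 kN.
ΣM about B: M_B − 20·1.7 − 10·3 − 60·7.6 = 0 → M_B = 520.0 kN·m.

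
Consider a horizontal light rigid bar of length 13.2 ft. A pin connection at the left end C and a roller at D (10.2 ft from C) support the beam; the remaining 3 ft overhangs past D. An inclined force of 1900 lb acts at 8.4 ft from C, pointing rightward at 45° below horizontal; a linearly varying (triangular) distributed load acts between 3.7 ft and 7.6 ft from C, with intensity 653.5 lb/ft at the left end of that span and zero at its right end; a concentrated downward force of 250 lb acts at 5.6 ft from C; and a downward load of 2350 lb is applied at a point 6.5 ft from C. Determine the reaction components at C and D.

C_x = -1344 lb, C_y = 1852 lb, D_y = 3366 lb

Resultant of the triangular load: ½ × 653.5 × 3.9 = 1274.325 lb, acting at 5 ft from C (one-third of the span from the peak).
Moments about C: D_y·10.2 − 1900·sin45°·8.4 − (½·653.5·3.9)·5 − 250·5.6 − 2350·6.5 = 0 → D_y = 34332/10.2 = 3365.88 ≈ 3366 lb.
ΣF_y = 0: C_y + 3365.88 − 1900·sin45° − ½·653.5·3.9 − 250 − 2350 = 0 → C_y = 1852 lb.
ΣF_x = 0: C_x + 1900·cos45° = 0 → C_x = -1344 lb.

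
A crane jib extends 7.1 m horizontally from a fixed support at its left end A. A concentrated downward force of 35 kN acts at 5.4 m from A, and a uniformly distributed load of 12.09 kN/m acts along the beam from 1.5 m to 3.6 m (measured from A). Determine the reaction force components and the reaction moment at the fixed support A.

A_x = 0, A_y = 60.39 kN, M_A = 253.7 kN·m

Resultant of the distributed load: 12.09 × 2.1 = 25.389 kN at 2.55 m from A.
ΣF_x = 0: A_x = 0.
ΣF_y = 0: A_y − 35 − 12.09·2.1 = 0 → A_y = 60.39 kN.
ΣM about A: M_A − 35·5.4 − (12.09·2.1)·2.55 = 0 → M_A = 253.7 kN·m.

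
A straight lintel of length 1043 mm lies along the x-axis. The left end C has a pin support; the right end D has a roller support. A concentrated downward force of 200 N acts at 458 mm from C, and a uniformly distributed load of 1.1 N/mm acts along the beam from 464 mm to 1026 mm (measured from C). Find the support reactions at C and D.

Resultant of the distributed load: 1.1 × 562 = 618.2 N at 745 mm from C.
ΣM about C: D_y·1043 − 200·458 − (1.1·562)·745 = 0 → D_y = 552159/1043 = 529.395 ≈ 529.4 N.
ΣF_y = 0: C_y + 529.395 − 200 − 1.1·562 = 0 → C_y = 288.8 N.
ΣF_x = 0: no horizontal applied forces, so C_x = 0.

C_x = 0, C_y = 288.8 N, D_y = 529.4 N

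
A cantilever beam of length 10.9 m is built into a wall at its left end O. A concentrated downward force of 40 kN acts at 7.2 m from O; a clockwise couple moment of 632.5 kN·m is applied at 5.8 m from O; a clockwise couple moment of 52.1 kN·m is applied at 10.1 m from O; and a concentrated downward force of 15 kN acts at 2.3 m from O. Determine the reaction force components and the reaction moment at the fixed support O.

O_x = 0, O_y = 55.00 kN, M_O = 1007 kN·m

ΣF_x = 0: O_x = 0.
ΣF_y = 0: O_y − 40 − 15 = 0 → O_y = 55.00 kN.
ΣM about O: M_O − 40·7.2 − 632.5 − 52.1 − 15·2.3 = 0 → M_O = 1007 kN·m.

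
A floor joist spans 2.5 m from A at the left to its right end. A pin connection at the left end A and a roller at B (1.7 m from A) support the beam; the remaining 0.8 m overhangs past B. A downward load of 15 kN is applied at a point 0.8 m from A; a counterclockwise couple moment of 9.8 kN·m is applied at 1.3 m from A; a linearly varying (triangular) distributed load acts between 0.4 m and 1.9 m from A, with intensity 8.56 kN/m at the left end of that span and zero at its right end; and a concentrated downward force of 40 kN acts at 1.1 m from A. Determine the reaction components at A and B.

A_x = 0, A_y = 30.84 kN, B_y = 30.58 kN

Resultant of the triangular load: ½ × 8.56 × 1.5 = 6.42 kN, acting at 0.9 m from A (one-third of the span from the peak).
Moments about A: B_y·1.7 − 15·0.8 + 9.8 − (½·8.56·1.5)·0.9 − 40·1.1 = 0 → B_y = 51.978/1.7 = 30.5753 ≈ 30.58 kN.
ΣF_y = 0: A_y + 30.5753 − 15 − ½·8.56·1.5 − 40 = 0 → A_y = 30.84 kN.
ΣF_x = 0: no horizontal applied forces, so A_x = 0.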